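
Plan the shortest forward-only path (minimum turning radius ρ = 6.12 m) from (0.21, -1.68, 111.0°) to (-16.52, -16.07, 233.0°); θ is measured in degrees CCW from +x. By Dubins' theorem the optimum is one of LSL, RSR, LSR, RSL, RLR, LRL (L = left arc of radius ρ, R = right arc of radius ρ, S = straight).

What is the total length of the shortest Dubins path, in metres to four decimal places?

30.1044 m

Let ψ = atan2(Δy, Δx) = atan2(-14.39, -16.73) = -139.3001° be the start→goal bearing.
Normalize: d = |goal − start| / ρ = 22.067283/6.12 = 3.605765, α = (θ_start − ψ) mod 360° = 250.3001° = 4.368562 rad, β = (θ_goal − ψ) mod 360° = 12.3001° = 0.214678 rad.
Common terms: sin α = -0.941471, cos α = -0.337093, sin β = 0.213033, cos β = 0.977045, cos(α−β) = -0.529919, d² = 13.001543. Work in radians in the unit-radius frame; every candidate has L = ρ·(t + p + q).
LSL: p² = 2 + d² − 2cos(α−β) + 2d(sin α − sin β) = 7.735640; p = √p² = 2.781302; φ = atan2(cos β − cos α, d + sin α − sin β) = 0.492114 rad; t = (φ − α) mod 2π = 2.406738 rad, q = (β − φ) mod 2π = 6.005749 rad → L = 6.12·(2.406738 + 2.781302 + 6.005749) = 6.12·11.193789 = 68.505988 m
RSR: p² = 2 + d² − 2cos(α−β) + 2d(sin β − sin α) = 24.387123; p = √p² = 4.938332; φ = atan2(cos α − cos β, d − sin α + sin β) = -0.269355 rad; t = (α − φ) mod 2π = 4.637916 rad, q = (φ − β) mod 2π = 5.799152 rad → L = 6.12·(4.637916 + 4.938332 + 5.799152) = 6.12·15.375401 = 94.097454 m
LSR: p² = d² − 2 + 2cos(α−β) + 2d(sin α + sin β) = 4.688547; p = √p² = 2.165305; φ = atan2(−cos α − cos β, d + sin α + sin β) − atan2(−2, p) = 0.526883 rad; t = (φ − α) mod 2π = 2.441507 rad, q = (φ − β) mod 2π = 0.312205 rad → L = 6.12·(2.441507 + 2.165305 + 0.312205) = 6.12·4.919017 = 30.104384 m
RSL: p² = d² − 2 + 2cos(α−β) − 2d(sin α + sin β) = 15.194862; p = √p² = 3.898059; φ = atan2(cos α + cos β, d − sin α − sin β) − atan2(2, p) = -0.327461 rad; t = (α − φ) mod 2π = 4.696023 rad, q = (β − φ) mod 2π = 0.542139 rad → L = 6.12·(4.696023 + 3.898059 + 0.542139) = 6.12·9.136220 = 55.913669 m
RLR: c = (6 − d² + 2cos(α−β) + 2d(sin α − sin β))/8 = -2.048390, |c| > 1 → infeasible
LRL: c = (6 − d² + 2cos(α−β) − 2d(sin α − sin β))/8 = 0.033045; p = 2π − arccos c = 4.745440 rad; φ = atan2(cos β − cos α, d + sin α − sin β) = 0.492114 rad; t = (φ − α + p/2) mod 2π = 4.779458 rad, q = (β − α − t + p) mod 2π = 2.095284 rad → L = 6.12·(4.779458 + 4.745440 + 2.095284) = 6.12·11.620182 = 71.115512 m
Shortest: LSR with L = 30.104384 m ≈ 30.1044 m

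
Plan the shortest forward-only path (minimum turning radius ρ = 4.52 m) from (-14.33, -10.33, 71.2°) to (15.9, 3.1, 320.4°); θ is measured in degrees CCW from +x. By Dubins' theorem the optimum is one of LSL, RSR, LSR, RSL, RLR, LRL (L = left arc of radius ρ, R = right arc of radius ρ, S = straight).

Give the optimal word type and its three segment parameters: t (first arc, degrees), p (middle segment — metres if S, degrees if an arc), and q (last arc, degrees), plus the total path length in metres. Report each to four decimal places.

RSR: t = 44.8960°, p = 25.7347 m, q = 65.9040°, L = 34.4756 m

Let ψ = atan2(Δy, Δx) = atan2(13.43, 30.23) = 23.9537° be the start→goal bearing.
Normalize: d = |goal − start| / ρ = 33.078963/4.52 = 7.318355, α = (θ_start − ψ) mod 360° = 47.2463° = 0.824604 rad, β = (θ_goal − ψ) mod 360° = 296.4463° = 5.173964 rad.
Common terms: sin α = 0.734279, cos α = 0.678848, sin β = -0.895352, cos β = 0.445359, cos(α−β) = -0.355107, d² = 53.558315. Work in radians in the unit-radius frame; every candidate has L = ρ·(t + p + q).
LSL: p² = 2 + d² − 2cos(α−β) + 2d(sin α − sin β) = 80.120962; p = √p² = 8.951031; φ = atan2(cos β − cos α, d + sin α − sin β) = -0.026088 rad; t = (φ − α) mod 2π = 5.432494 rad, q = (β − φ) mod 2π = 5.200052 rad → L = 4.52·(5.432494 + 8.951031 + 5.200052) = 4.52·19.583577 = 88.517769 m
RSR: p² = 2 + d² − 2cos(α−β) + 2d(sin β − sin α) = 32.416096; p = √p² = 5.693513; φ = atan2(cos α − cos β, d − sin α + sin β) = 0.041021 rad; t = (α − φ) mod 2π = 0.783582 rad, q = (φ − β) mod 2π = 1.150242 rad → L = 4.52·(0.783582 + 5.693513 + 1.150242) = 4.52·7.627338 = 34.475569 m
LSR: p² = d² − 2 + 2cos(α−β) + 2d(sin α + sin β) = 48.490517; p = √p² = 6.963513; φ = atan2(−cos α − cos β, d + sin α + sin β) − atan2(−2, p) = 0.123884 rad; t = (φ − α) mod 2π = 5.582466 rad, q = (φ − β) mod 2π = 1.233106 rad → L = 4.52·(5.582466 + 6.963513 + 1.233106) = 4.52·13.779085 = 62.281464 m
RSL: p² = d² − 2 + 2cos(α−β) − 2d(sin α + sin β) = 53.205686; p = √p² = 7.294223; φ = atan2(cos α + cos β, d − sin α − sin β) − atan2(2, p) = -0.118423 rad; t = (α − φ) mod 2π = 0.943026 rad, q = (β − φ) mod 2π = 5.292387 rad → L = 4.52·(0.943026 + 7.294223 + 5.292387) = 4.52·13.529636 = 61.153956 m
RLR: c = (6 − d² + 2cos(α−β) + 2d(sin α − sin β))/8 = -3.052012, |c| > 1 → infeasible
LRL: c = (6 − d² + 2cos(α−β) − 2d(sin α − sin β))/8 = -9.015120, |c| > 1 → infeasible
Shortest: RSR with L = 34.475569 m ≈ 34.4756 m
Convert RSR to answer units (arcs ×180/π): t = 0.783582·180/π = 44.8960°, p = ρ·p = 4.52·5.693513 = 25.7347 m, q = 1.150242·180/π = 65.9040°, L = 34.4756 m.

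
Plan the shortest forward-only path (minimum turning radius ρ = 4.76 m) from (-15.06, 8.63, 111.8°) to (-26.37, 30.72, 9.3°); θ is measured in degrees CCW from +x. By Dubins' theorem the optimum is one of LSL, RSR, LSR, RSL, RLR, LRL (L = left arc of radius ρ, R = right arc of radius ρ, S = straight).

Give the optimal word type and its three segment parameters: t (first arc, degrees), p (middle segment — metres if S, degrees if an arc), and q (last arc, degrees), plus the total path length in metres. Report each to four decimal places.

Let ψ = atan2(Δy, Δx) = atan2(22.09, -11.31) = 117.1123° be the start→goal bearing.
Normalize: d = |goal − start| / ρ = 24.817014/4.76 = 5.213658, α = (θ_start − ψ) mod 360° = 354.6877° = 6.190468 rad, β = (θ_goal − ψ) mod 360° = 252.1877° = 4.401506 rad.
Common terms: sin α = -0.092584, cos α = 0.995705, sin β = -0.952064, cos β = -0.305899, cos(α−β) = -0.216440, d² = 27.182235. Work in radians in the unit-radius frame; every candidate has L = ρ·(t + p + q).
LSL: p² = 2 + d² − 2cos(α−β) + 2d(sin α − sin β) = 38.577182; p = √p² = 6.211053; φ = atan2(cos β − cos α, d + sin α − sin β) = -0.211128 rad; t = (φ − α) mod 2π = 6.164775 rad, q = (β − φ) mod 2π = 4.612634 rad → L = 4.76·(6.164775 + 6.211053 + 4.612634) = 4.76·16.988461 = 80.865076 m
RSR: p² = 2 + d² − 2cos(α−β) + 2d(sin β − sin α) = 20.653045; p = √p² = 4.544562; φ = atan2(cos α − cos β, d − sin α + sin β) = 0.290477 rad; t = (α − φ) mod 2π = 5.899992 rad, q = (φ − β) mod 2π = 2.172156 rad → L = 4.76·(5.899992 + 4.544562 + 2.172156) = 4.76·12.616710 = 60.055540 m
LSR: p² = d² − 2 + 2cos(α−β) + 2d(sin α + sin β) = 13.856481; p = √p² = 3.722429; φ = atan2(−cos α − cos β, d + sin α + sin β) − atan2(−2, p) = 0.329053 rad; t = (φ − α) mod 2π = 0.421770 rad, q = (φ − β) mod 2π = 2.210732 rad → L = 4.76·(0.421770 + 3.722429 + 2.210732) = 4.76·6.354932 = 30.249475 m
RSL: p² = d² − 2 + 2cos(α−β) − 2d(sin α + sin β) = 35.642230; p = √p² = 5.970111; φ = atan2(cos α + cos β, d − sin α − sin β) − atan2(2, p) = -0.213472 rad; t = (α − φ) mod 2π = 0.120756 rad, q = (β − φ) mod 2π = 4.614978 rad → L = 4.76·(0.120756 + 5.970111 + 4.614978) = 4.76·10.705846 = 50.959825 m
RLR: c = (6 − d² + 2cos(α−β) + 2d(sin α − sin β))/8 = -1.581631, |c| > 1 → infeasible
LRL: c = (6 − d² + 2cos(α−β) − 2d(sin α − sin β))/8 = -3.822148, |c| > 1 → infeasible
Shortest: LSR with L = 30.249475 m ≈ 30.2495 m
Convert LSR to answer units (arcs ×180/π): t = 0.421770·180/π = 24.1656°, p = ρ·p = 4.76·3.722429 = 17.7188 m, q = 2.210732·180/π = 126.6656°, L = 30.2495 m.

LSR: t = 24.1656°, p = 17.7188 m, q = 126.6656°, L = 30.2495 m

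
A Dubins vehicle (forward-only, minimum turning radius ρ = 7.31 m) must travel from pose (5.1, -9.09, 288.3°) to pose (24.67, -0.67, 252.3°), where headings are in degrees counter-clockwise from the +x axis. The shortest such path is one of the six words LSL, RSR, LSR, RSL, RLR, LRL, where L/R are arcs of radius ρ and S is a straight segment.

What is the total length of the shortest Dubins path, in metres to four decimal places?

Let ψ = atan2(Δy, Δx) = atan2(8.42, 19.57) = 23.2798° be the start→goal bearing.
Normalize: d = |goal − start| / ρ = 21.304490/7.31 = 2.914431, α = (θ_start − ψ) mod 360° = 265.0202° = 4.625475 rad, β = (θ_goal − ψ) mod 360° = 229.0202° = 3.997156 rad.
Common terms: sin α = -0.996225, cos α = -0.086805, sin β = -0.754941, cos β = -0.655793, cos(α−β) = 0.809017, d² = 8.493908. Work in radians in the unit-radius frame; every candidate has L = ρ·(t + p + q).
LSL: p² = 2 + d² − 2cos(α−β) + 2d(sin α − sin β) = 7.469459; p = √p² = 2.733031; φ = atan2(cos β − cos α, d + sin α − sin β) = -0.209724 rad; t = (φ − α) mod 2π = 1.447987 rad, q = (β − φ) mod 2π = 4.206880 rad → L = 7.31·(1.447987 + 2.733031 + 4.206880) = 7.31·8.387898 = 61.315533 m
RSR: p² = 2 + d² − 2cos(α−β) + 2d(sin β − sin α) = 10.282289; p = √p² = 3.206601; φ = atan2(cos α − cos β, d − sin α + sin β) = 0.178387 rad; t = (α − φ) mod 2π = 4.447087 rad, q = (φ − β) mod 2π = 2.464416 rad → L = 7.31·(4.447087 + 3.206601 + 2.464416) = 7.31·10.118105 = 73.963345 m
LSR: p² = d² − 2 + 2cos(α−β) + 2d(sin α + sin β) = -2.095363 < 0 → infeasible
RSL: p² = d² − 2 + 2cos(α−β) − 2d(sin α + sin β) = 18.319247; p = √p² = 4.280099; φ = atan2(cos α + cos β, d − sin α − sin β) − atan2(2, p) = -0.594970 rad; t = (α − φ) mod 2π = 5.220445 rad, q = (β − φ) mod 2π = 4.592127 rad → L = 7.31·(5.220445 + 4.280099 + 4.592127) = 7.31·14.092671 = 103.017424 m
RLR: c = (6 − d² + 2cos(α−β) + 2d(sin α − sin β))/8 = -0.285286; p = 2π − arccos c = 4.423084 rad; φ = atan2(cos α − cos β, d − sin α + sin β) = 0.178387 rad; t = (α − φ + p/2) mod 2π = 0.375444 rad, q = (α − β − t + p) mod 2π = 4.675958 rad → L = 7.31·(0.375444 + 4.423084 + 4.675958) = 7.31·9.474487 = 69.258498 m
LRL: c = (6 − d² + 2cos(α−β) − 2d(sin α − sin β))/8 = 0.066318; p = 2π − arccos c = 4.778755 rad; φ = atan2(cos β − cos α, d + sin α − sin β) = -0.209724 rad; t = (φ − α + p/2) mod 2π = 3.837365 rad, q = (β − α − t + p) mod 2π = 0.313072 rad → L = 7.31·(3.837365 + 4.778755 + 0.313072) = 7.31·8.929192 = 65.272395 m
Shortest: LSL with L = 61.315533 m ≈ 61.3155 m

61.3155 m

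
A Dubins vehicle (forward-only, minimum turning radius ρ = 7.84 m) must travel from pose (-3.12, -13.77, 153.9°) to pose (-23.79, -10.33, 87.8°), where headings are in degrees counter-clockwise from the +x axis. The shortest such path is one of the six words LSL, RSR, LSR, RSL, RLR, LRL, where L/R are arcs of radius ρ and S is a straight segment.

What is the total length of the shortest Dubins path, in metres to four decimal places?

Let ψ = atan2(Δy, Δx) = atan2(3.44, -20.67) = 170.5512° be the start→goal bearing.
Normalize: d = |goal − start| / ρ = 20.954296/7.84 = 2.672742, α = (θ_start − ψ) mod 360° = 343.3488° = 5.992568 rad, β = (θ_goal − ψ) mod 360° = 277.2488° = 4.838905 rad.
Common terms: sin α = -0.286544, cos α = 0.958067, sin β = -0.992008, cos β = 0.126179, cos(α−β) = 0.405142, d² = 7.143549. Work in radians in the unit-radius frame; every candidate has L = ρ·(t + p + q).
LSL: p² = 2 + d² − 2cos(α−β) + 2d(sin α − sin β) = 12.104309; p = √p² = 3.479125; φ = atan2(cos β − cos α, d + sin α − sin β) = -0.241448 rad; t = (φ − α) mod 2π = 0.049170 rad, q = (β − φ) mod 2π = 5.080353 rad → L = 7.84·(0.049170 + 3.479125 + 5.080353) = 7.84·8.608647 = 67.491796 m
RSR: p² = 2 + d² − 2cos(α−β) + 2d(sin β − sin α) = 4.562222; p = √p² = 2.135936; φ = atan2(cos α − cos β, d − sin α + sin β) = 0.400059 rad; t = (α − φ) mod 2π = 5.592509 rad, q = (φ − β) mod 2π = 1.844339 rad → L = 7.84·(5.592509 + 2.135936 + 1.844339) = 7.84·9.572784 = 75.050625 m
LSR: p² = d² − 2 + 2cos(α−β) + 2d(sin α + sin β) = -0.880644 < 0 → infeasible
RSL: p² = d² − 2 + 2cos(α−β) − 2d(sin α + sin β) = 12.788308; p = √p² = 3.576074; φ = atan2(cos α + cos β, d − sin α − sin β) − atan2(2, p) = -0.242123 rad; t = (α − φ) mod 2π = 6.234691 rad, q = (β − φ) mod 2π = 5.081028 rad → L = 7.84·(6.234691 + 3.576074 + 5.081028) = 7.84·14.891794 = 116.751664 m
RLR: c = (6 − d² + 2cos(α−β) + 2d(sin α − sin β))/8 = 0.429722; p = 2π − arccos c = 5.156574 rad; φ = atan2(cos α − cos β, d − sin α + sin β) = 0.400059 rad; t = (α − φ + p/2) mod 2π = 1.887611 rad, q = (α − β − t + p) mod 2π = 4.422626 rad → L = 7.84·(1.887611 + 5.156574 + 4.422626) = 7.84·11.466811 = 89.899798 m
LRL: c = (6 − d² + 2cos(α−β) − 2d(sin α − sin β))/8 = -0.513039; p = 2π − arccos c = 4.173668 rad; φ = atan2(cos β − cos α, d + sin α − sin β) = -0.241448 rad; t = (φ − α + p/2) mod 2π = 2.136004 rad, q = (β − α − t + p) mod 2π = 0.884001 rad → L = 7.84·(2.136004 + 4.173668 + 0.884001) = 7.84·7.193673 = 56.398398 m
Shortest: LRL with L = 56.398398 m ≈ 56.3984 m

56.3984 m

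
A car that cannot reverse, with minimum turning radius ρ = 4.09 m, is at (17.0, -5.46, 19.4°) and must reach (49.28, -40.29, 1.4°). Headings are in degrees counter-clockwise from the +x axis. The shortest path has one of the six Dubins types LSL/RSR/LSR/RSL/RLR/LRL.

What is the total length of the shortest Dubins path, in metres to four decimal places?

49.0712 m

Let ψ = atan2(Δy, Δx) = atan2(-34.83, 32.28) = -47.1760° be the start→goal bearing.
Normalize: d = |goal − start| / ρ = 47.488181/4.09 = 11.610802, α = (θ_start − ψ) mod 360° = 66.5760° = 1.161971 rad, β = (θ_goal − ψ) mod 360° = 48.5760° = 0.847812 rad.
Common terms: sin α = 0.917588, cos α = 0.397532, sin β = 0.749834, cos β = 0.661626, cos(α−β) = 0.951057, d² = 134.810726. Work in radians in the unit-radius frame; every candidate has L = ρ·(t + p + q).
LSL: p² = 2 + d² − 2cos(α−β) + 2d(sin α − sin β) = 138.804130; p = √p² = 11.781516; φ = atan2(cos β − cos α, d + sin α − sin β) = 0.022418 rad; t = (φ − α) mod 2π = 5.143632 rad, q = (β − φ) mod 2π = 0.825394 rad → L = 4.09·(5.143632 + 11.781516 + 0.825394) = 4.09·17.750542 = 72.599719 m
RSR: p² = 2 + d² − 2cos(α−β) + 2d(sin β − sin α) = 131.013095; p = √p² = 11.446095; φ = atan2(cos α − cos β, d − sin α + sin β) = -0.023075 rad; t = (α − φ) mod 2π = 1.185046 rad, q = (φ − β) mod 2π = 5.412299 rad → L = 4.09·(1.185046 + 11.446095 + 5.412299) = 4.09·18.043440 = 73.797669 m
LSR: p² = d² − 2 + 2cos(α−β) + 2d(sin α + sin β) = 173.433073; p = √p² = 13.169399; φ = atan2(−cos α − cos β, d + sin α + sin β) − atan2(−2, p) = 0.071118 rad; t = (φ − α) mod 2π = 5.192332 rad, q = (φ − β) mod 2π = 5.506491 rad → L = 4.09·(5.192332 + 13.169399 + 5.506491) = 4.09·23.868222 = 97.621028 m
RSL: p² = d² − 2 + 2cos(α−β) − 2d(sin α + sin β) = 95.992604; p = √p² = 9.797582; φ = atan2(cos α + cos β, d − sin α − sin β) − atan2(2, p) = -0.095247 rad; t = (α − φ) mod 2π = 1.257218 rad, q = (β − φ) mod 2π = 0.943059 rad → L = 4.09·(1.257218 + 9.797582 + 0.943059) = 4.09·11.997858 = 49.071239 m
RLR: c = (6 − d² + 2cos(α−β) + 2d(sin α − sin β))/8 = -15.376637, |c| > 1 → infeasible
LRL: c = (6 − d² + 2cos(α−β) − 2d(sin α − sin β))/8 = -16.350516, |c| > 1 → infeasible
Shortest: RSL with L = 49.071239 m ≈ 49.0712 m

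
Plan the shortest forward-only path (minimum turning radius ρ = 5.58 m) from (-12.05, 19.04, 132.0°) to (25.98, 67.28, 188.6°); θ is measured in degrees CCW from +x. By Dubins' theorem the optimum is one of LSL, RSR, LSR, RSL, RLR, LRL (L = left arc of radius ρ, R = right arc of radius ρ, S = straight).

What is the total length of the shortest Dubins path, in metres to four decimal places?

Let ψ = atan2(Δy, Δx) = atan2(48.24, 38.03) = 51.7495° be the start→goal bearing.
Normalize: d = |goal − start| / ρ = 61.427832/5.58 = 11.008572, α = (θ_start − ψ) mod 360° = 80.2505° = 1.400635 rad, β = (θ_goal − ψ) mod 360° = 136.8505° = 2.388491 rad.
Common terms: sin α = 0.985557, cos α = 0.169341, sin β = 0.683905, cos β = -0.729571, cos(α−β) = 0.550481, d² = 121.188657. Work in radians in the unit-radius frame; every candidate has L = ρ·(t + p + q).
LSL: p² = 2 + d² − 2cos(α−β) + 2d(sin α − sin β) = 128.729229; p = √p² = 11.345890; φ = atan2(cos β − cos α, d + sin α − sin β) = -0.079311 rad; t = (φ − α) mod 2π = 4.803239 rad, q = (β − φ) mod 2π = 2.467803 rad → L = 5.58·(4.803239 + 11.345890 + 2.467803) = 5.58·18.616932 = 103.882481 m
RSR: p² = 2 + d² − 2cos(α−β) + 2d(sin β − sin α) = 115.446162; p = √p² = 10.744588; φ = atan2(cos α − cos β, d − sin α + sin β) = 0.083760 rad; t = (α − φ) mod 2π = 1.316875 rad, q = (φ − β) mod 2π = 3.978454 rad → L = 5.58·(1.316875 + 10.744588 + 3.978454) = 5.58·16.039917 = 89.502734 m
LSR: p² = d² − 2 + 2cos(α−β) + 2d(sin α + sin β) = 157.046406; p = √p² = 12.531816; φ = atan2(−cos α − cos β, d + sin α + sin β) − atan2(−2, p) = 0.202419 rad; t = (φ − α) mod 2π = 5.084970 rad, q = (φ − β) mod 2π = 4.097113 rad → L = 5.58·(5.084970 + 12.531816 + 4.097113) = 5.58·21.713899 = 121.163556 m
RSL: p² = d² − 2 + 2cos(α−β) − 2d(sin α + sin β) = 83.532831; p = √p² = 9.139630; φ = atan2(cos α + cos β, d − sin α − sin β) − atan2(2, p) = -0.275347 rad; t = (α − φ) mod 2π = 1.675982 rad, q = (β − φ) mod 2π = 2.663839 rad → L = 5.58·(1.675982 + 9.139630 + 2.663839) = 5.58·13.479450 = 75.215333 m
RLR: c = (6 − d² + 2cos(α−β) + 2d(sin α − sin β))/8 = -13.430770, |c| > 1 → infeasible
LRL: c = (6 − d² + 2cos(α−β) − 2d(sin α − sin β))/8 = -15.091154, |c| > 1 → infeasible
Shortest: RSL with L = 75.215333 m ≈ 75.2153 m

75.2153 m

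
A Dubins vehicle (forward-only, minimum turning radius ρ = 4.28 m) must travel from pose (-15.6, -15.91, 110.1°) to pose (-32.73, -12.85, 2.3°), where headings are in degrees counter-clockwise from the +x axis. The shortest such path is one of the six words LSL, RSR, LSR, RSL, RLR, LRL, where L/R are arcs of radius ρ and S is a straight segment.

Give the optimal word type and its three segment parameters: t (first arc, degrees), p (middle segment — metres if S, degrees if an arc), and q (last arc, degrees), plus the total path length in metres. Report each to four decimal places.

Let ψ = atan2(Δy, Δx) = atan2(3.06, -17.13) = 169.8719° be the start→goal bearing.
Normalize: d = |goal − start| / ρ = 17.401164/4.28 = 4.065692, α = (θ_start − ψ) mod 360° = 300.2281° = 5.239970 rad, β = (θ_goal − ψ) mod 360° = 192.4281° = 3.358505 rad.
Common terms: sin α = -0.864028, cos α = 0.503444, sin β = -0.215215, cos β = -0.976567, cos(α−β) = -0.305695, d² = 16.529855. Work in radians in the unit-radius frame; every candidate has L = ρ·(t + p + q).
LSL: p² = 2 + d² − 2cos(α−β) + 2d(sin α − sin β) = 13.865501; p = √p² = 3.723641; φ = atan2(cos β − cos α, d + sin α − sin β) = -0.408751 rad; t = (φ − α) mod 2π = 0.634465 rad, q = (β − φ) mod 2π = 3.767256 rad → L = 4.28·(0.634465 + 3.723641 + 3.767256) = 4.28·8.125361 = 34.776546 m
RSR: p² = 2 + d² − 2cos(α−β) + 2d(sin β − sin α) = 24.416990; p = √p² = 4.941355; φ = atan2(cos α − cos β, d − sin α + sin β) = 0.304185 rad; t = (α − φ) mod 2π = 4.935785 rad, q = (φ − β) mod 2π = 3.228865 rad → L = 4.28·(4.935785 + 4.941355 + 3.228865) = 4.28·13.106005 = 56.093703 m
LSR: p² = d² − 2 + 2cos(α−β) + 2d(sin α + sin β) = 5.142727; p = √p² = 2.267758; φ = atan2(−cos α − cos β, d + sin α + sin β) − atan2(−2, p) = 0.879858 rad; t = (φ − α) mod 2π = 1.923073 rad, q = (φ − β) mod 2π = 3.804538 rad → L = 4.28·(1.923073 + 2.267758 + 3.804538) = 4.28·7.995370 = 34.220183 m
RSL: p² = d² − 2 + 2cos(α−β) − 2d(sin α + sin β) = 22.694202; p = √p² = 4.763843; φ = atan2(cos α + cos β, d − sin α − sin β) − atan2(2, p) = -0.489184 rad; t = (α − φ) mod 2π = 5.729153 rad, q = (β − φ) mod 2π = 3.847688 rad → L = 4.28·(5.729153 + 4.763843 + 3.847688) = 4.28·14.340685 = 61.378131 m
RLR: c = (6 − d² + 2cos(α−β) + 2d(sin α − sin β))/8 = -2.052124, |c| > 1 → infeasible
LRL: c = (6 − d² + 2cos(α−β) − 2d(sin α − sin β))/8 = -0.733188; p = 2π − arccos c = 3.889391 rad; φ = atan2(cos β − cos α, d + sin α − sin β) = -0.408751 rad; t = (φ − α + p/2) mod 2π = 2.579160 rad, q = (β − α − t + p) mod 2π = 5.711951 rad → L = 4.28·(2.579160 + 3.889391 + 5.711951) = 4.28·12.180503 = 52.132552 m
Shortest: LSR with L = 34.220183 m ≈ 34.2202 m
Convert LSR to answer units (arcs ×180/π): t = 1.923073·180/π = 110.1840°, p = ρ·p = 4.28·2.267758 = 9.7060 m, q = 3.804538·180/π = 217.9840°, L = 34.2202 m.

LSR: t = 110.1840°, p = 9.7060 m, q = 217.9840°, L = 34.2202 m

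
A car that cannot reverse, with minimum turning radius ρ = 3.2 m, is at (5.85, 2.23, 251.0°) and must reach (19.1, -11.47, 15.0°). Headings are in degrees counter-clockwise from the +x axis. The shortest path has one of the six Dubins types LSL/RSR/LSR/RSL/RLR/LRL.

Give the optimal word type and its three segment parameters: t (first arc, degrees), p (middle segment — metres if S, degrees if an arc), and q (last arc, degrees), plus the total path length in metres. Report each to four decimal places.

Let ψ = atan2(Δy, Δx) = atan2(-13.70, 13.25) = -45.9566° be the start→goal bearing.
Normalize: d = |goal − start| / ρ = 19.059184/3.2 = 5.955995, α = (θ_start − ψ) mod 360° = 296.9566° = 5.182871 rad, β = (θ_goal − ψ) mod 360° = 60.9566° = 1.063894 rad.
Common terms: sin α = -0.891350, cos α = 0.453316, sin β = 0.874252, cos β = 0.485472, cos(α−β) = -0.559193, d² = 35.473877. Work in radians in the unit-radius frame; every candidate has L = ρ·(t + p + q).
LSL: p² = 2 + d² − 2cos(α−β) + 2d(sin α − sin β) = 17.560425; p = √p² = 4.190516; φ = atan2(cos β − cos α, d + sin α − sin β) = 0.007674 rad; t = (φ − α) mod 2π = 1.107988 rad, q = (β − φ) mod 2π = 1.056220 rad → L = 3.2·(1.107988 + 4.190516 + 1.056220) = 3.2·6.354724 = 20.335118 m
RSR: p² = 2 + d² − 2cos(α−β) + 2d(sin β − sin α) = 59.624101; p = √p² = 7.721664; φ = atan2(cos α − cos β, d − sin α + sin β) = -0.004164 rad; t = (α − φ) mod 2π = 5.187035 rad, q = (φ − β) mod 2π = 5.215127 rad → L = 3.2·(5.187035 + 7.721664 + 5.215127) = 3.2·18.123827 = 57.996246 m
LSR: p² = d² − 2 + 2cos(α−β) + 2d(sin α + sin β) = 32.151823; p = √p² = 5.670258; φ = atan2(−cos α − cos β, d + sin α + sin β) − atan2(−2, p) = 0.182317 rad; t = (φ − α) mod 2π = 1.282631 rad, q = (φ − β) mod 2π = 5.401608 rad → L = 3.2·(1.282631 + 5.670258 + 5.401608) = 3.2·12.354498 = 39.534392 m
RSL: p² = d² − 2 + 2cos(α−β) − 2d(sin α + sin β) = 32.559159; p = √p² = 5.706063; φ = atan2(cos α + cos β, d − sin α − sin β) − atan2(2, p) = -0.181230 rad; t = (α − φ) mod 2π = 5.364101 rad, q = (β − φ) mod 2π = 1.245124 rad → L = 3.2·(5.364101 + 5.706063 + 1.245124) = 3.2·12.315287 = 39.408920 m
RLR: c = (6 − d² + 2cos(α−β) + 2d(sin α − sin β))/8 = -6.453013, |c| > 1 → infeasible
LRL: c = (6 − d² + 2cos(α−β) − 2d(sin α − sin β))/8 = -1.195053, |c| > 1 → infeasible
Shortest: LSL with L = 20.335118 m ≈ 20.3351 m
Convert LSL to answer units (arcs ×180/π): t = 1.107988·180/π = 63.4831°, p = ρ·p = 3.2·4.190516 = 13.4097 m, q = 1.056220·180/π = 60.5169°, L = 20.3351 m.

LSL: t = 63.4831°, p = 13.4097 m, q = 60.5169°, L = 20.3351 m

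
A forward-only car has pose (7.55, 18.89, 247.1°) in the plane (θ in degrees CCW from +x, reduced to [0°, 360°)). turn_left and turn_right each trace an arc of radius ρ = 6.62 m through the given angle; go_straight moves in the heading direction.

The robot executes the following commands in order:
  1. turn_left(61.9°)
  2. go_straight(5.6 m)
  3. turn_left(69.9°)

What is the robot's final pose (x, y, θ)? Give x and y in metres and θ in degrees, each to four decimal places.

(19.3168, 5.6989, 18.9000°)

set_pose: (x, y, θ) = (7.5500, 18.8900, 247.1000°), ρ = 6.62
turn_left(61.9°): centre at ρ to the left, rotate +61.9° → (8.5035, 12.1479, 309.0000°)
go_straight(5.6): x += 5.6·cos θ, y += 5.6·sin θ → (12.0277, 7.7959, 309.0000°)
turn_left(69.9°): centre at ρ to the left, rotate +69.9° → (19.3168, 5.6989, 378.9000° ≡ 18.9000°)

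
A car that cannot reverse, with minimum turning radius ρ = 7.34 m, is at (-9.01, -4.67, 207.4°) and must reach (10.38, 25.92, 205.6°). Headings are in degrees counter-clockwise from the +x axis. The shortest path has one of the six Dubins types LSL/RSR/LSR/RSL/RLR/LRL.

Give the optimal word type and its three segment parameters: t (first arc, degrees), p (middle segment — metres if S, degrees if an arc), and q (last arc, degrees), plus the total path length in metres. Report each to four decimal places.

Let ψ = atan2(Δy, Δx) = atan2(30.59, 19.39) = 57.6307° be the start→goal bearing.
Normalize: d = |goal − start| / ρ = 36.217678/7.34 = 4.934289, α = (θ_start − ψ) mod 360° = 149.7693° = 2.613967 rad, β = (θ_goal − ψ) mod 360° = 147.9693° = 2.582551 rad.
Common terms: sin α = 0.503483, cos α = -0.864005, sin β = 0.530374, cos β = -0.847764, cos(α−β) = 0.999507, d² = 24.347204. Work in radians in the unit-radius frame; every candidate has L = ρ·(t + p + q).
LSL: p² = 2 + d² − 2cos(α−β) + 2d(sin α − sin β) = 24.082818; p = √p² = 4.907425; φ = atan2(cos β − cos α, d + sin α − sin β) = 0.003310 rad; t = (φ − α) mod 2π = 3.672528 rad, q = (β − φ) mod 2π = 2.579241 rad → L = 7.34·(3.672528 + 4.907425 + 2.579241) = 7.34·11.159194 = 81.908485 m
RSR: p² = 2 + d² − 2cos(α−β) + 2d(sin β − sin α) = 24.613563; p = √p² = 4.961206; φ = atan2(cos α − cos β, d − sin α + sin β) = -0.003274 rad; t = (α − φ) mod 2π = 2.617241 rad, q = (φ − β) mod 2π = 3.697361 rad → L = 7.34·(2.617241 + 4.961206 + 3.697361) = 7.34·11.275807 = 82.764423 m
LSR: p² = d² − 2 + 2cos(α−β) + 2d(sin α + sin β) = 34.548918; p = √p² = 5.877833; φ = atan2(−cos α − cos β, d + sin α + sin β) − atan2(−2, p) = 0.607292 rad; t = (φ − α) mod 2π = 4.276511 rad, q = (φ − β) mod 2π = 4.307926 rad → L = 7.34·(4.276511 + 5.877833 + 4.307926) = 7.34·14.462270 = 106.153060 m
RSL: p² = d² − 2 + 2cos(α−β) − 2d(sin α + sin β) = 14.143516; p = √p² = 3.760787; φ = atan2(cos α + cos β, d − sin α − sin β) − atan2(2, p) = -0.902322 rad; t = (α − φ) mod 2π = 3.516289 rad, q = (β − φ) mod 2π = 3.484873 rad → L = 7.34·(3.516289 + 3.760787 + 3.484873) = 7.34·10.761949 = 78.992709 m
RLR: c = (6 − d² + 2cos(α−β) + 2d(sin α − sin β))/8 = -2.076695, |c| > 1 → infeasible
LRL: c = (6 − d² + 2cos(α−β) − 2d(sin α − sin β))/8 = -2.010352, |c| > 1 → infeasible
Shortest: RSL with L = 78.992709 m ≈ 78.9927 m
Convert RSL to answer units (arcs ×180/π): t = 3.516289·180/π = 201.4685°, p = ρ·p = 7.34·3.760787 = 27.6042 m, q = 3.484873·180/π = 199.6685°, L = 78.9927 m.

RSL: t = 201.4685°, p = 27.6042 m, q = 199.6685°, L = 78.9927 m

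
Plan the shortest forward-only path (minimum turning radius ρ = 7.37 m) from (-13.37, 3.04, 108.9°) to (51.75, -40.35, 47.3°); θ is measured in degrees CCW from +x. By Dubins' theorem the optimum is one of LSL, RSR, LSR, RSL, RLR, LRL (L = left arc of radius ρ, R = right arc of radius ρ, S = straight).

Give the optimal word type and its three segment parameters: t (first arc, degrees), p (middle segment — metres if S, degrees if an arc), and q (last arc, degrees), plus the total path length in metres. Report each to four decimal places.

Let ψ = atan2(Δy, Δx) = atan2(-43.39, 65.12) = -33.6759° be the start→goal bearing.
Normalize: d = |goal − start| / ρ = 78.251559/7.37 = 10.617579, α = (θ_start − ψ) mod 360° = 142.5759° = 2.488418 rad, β = (θ_goal − ψ) mod 360° = 80.9759° = 1.413295 rad.
Common terms: sin α = 0.607711, cos α = -0.794159, sin β = 0.987622, cos β = 0.156851, cos(α−β) = 0.475624, d² = 112.732989. Work in radians in the unit-radius frame; every candidate has L = ρ·(t + p + q).
LSL: p² = 2 + d² − 2cos(α−β) + 2d(sin α − sin β) = 105.714255; p = √p² = 10.281744; φ = atan2(cos β − cos α, d + sin α − sin β) = 0.092627 rad; t = (φ − α) mod 2π = 3.887395 rad, q = (β − φ) mod 2π = 1.320668 rad → L = 7.37·(3.887395 + 10.281744 + 1.320668) = 7.37·15.489806 = 114.159872 m
RSR: p² = 2 + d² − 2cos(α−β) + 2d(sin β − sin α) = 121.849226; p = √p² = 11.038534; φ = atan2(cos α − cos β, d − sin α + sin β) = -0.086261 rad; t = (α − φ) mod 2π = 2.574679 rad, q = (φ − β) mod 2π = 4.783630 rad → L = 7.37·(2.574679 + 11.038534 + 4.783630) = 7.37·18.396842 = 135.584724 m
LSR: p² = d² − 2 + 2cos(α−β) + 2d(sin α + sin β) = 145.561385; p = √p² = 12.064882; φ = atan2(−cos α − cos β, d + sin α + sin β) − atan2(−2, p) = 0.216412 rad; t = (φ − α) mod 2π = 4.011180 rad, q = (φ − β) mod 2π = 5.086302 rad → L = 7.37·(4.011180 + 12.064882 + 5.086302) = 7.37·21.162364 = 155.966624 m
RSL: p² = d² − 2 + 2cos(α−β) − 2d(sin α + sin β) = 77.807090; p = √p² = 8.820833; φ = atan2(cos α + cos β, d − sin α − sin β) − atan2(2, p) = -0.293486 rad; t = (α − φ) mod 2π = 2.781904 rad, q = (β − φ) mod 2π = 1.706782 rad → L = 7.37·(2.781904 + 8.820833 + 1.706782) = 7.37·13.309519 = 98.091154 m
RLR: c = (6 − d² + 2cos(α−β) + 2d(sin α − sin β))/8 = -14.231153, |c| > 1 → infeasible
LRL: c = (6 − d² + 2cos(α−β) − 2d(sin α − sin β))/8 = -12.214282, |c| > 1 → infeasible
Shortest: RSL with L = 98.091154 m ≈ 98.0912 m
Convert RSL to answer units (arcs ×180/π): t = 2.781904·180/π = 159.3914°, p = ρ·p = 7.37·8.820833 = 65.0095 m, q = 1.706782·180/π = 97.7914°, L = 98.0912 m.

RSL: t = 159.3914°, p = 65.0095 m, q = 97.7914°, L = 98.0912 m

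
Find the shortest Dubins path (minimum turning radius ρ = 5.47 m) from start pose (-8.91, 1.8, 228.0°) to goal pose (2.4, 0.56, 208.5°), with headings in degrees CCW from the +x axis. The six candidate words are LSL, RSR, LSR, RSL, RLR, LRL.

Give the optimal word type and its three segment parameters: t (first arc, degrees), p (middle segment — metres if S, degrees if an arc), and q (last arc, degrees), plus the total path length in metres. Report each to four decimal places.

LSL: t = 118.3846°, p = 10.1400 m, q = 222.1154°, L = 42.6474 m

Let ψ = atan2(Δy, Δx) = atan2(-1.24, 11.31) = -6.2568° be the start→goal bearing.
Normalize: d = |goal − start| / ρ = 11.377772/5.47 = 2.080031, α = (θ_start − ψ) mod 360° = 234.2568° = 4.088552 rad, β = (θ_goal − ψ) mod 360° = 214.7568° = 3.748213 rad.
Common terms: sin α = -0.811643, cos α = -0.584154, sin β = -0.570094, cos β = -0.821580, cos(α−β) = 0.942641, d² = 4.326531. Work in radians in the unit-radius frame; every candidate has L = ρ·(t + p + q).
LSL: p² = 2 + d² − 2cos(α−β) + 2d(sin α − sin β) = 3.436388; p = √p² = 1.853750; φ = atan2(cos β − cos α, d + sin α − sin β) = -0.128431 rad; t = (φ − α) mod 2π = 2.066202 rad, q = (β − φ) mod 2π = 3.876644 rad → L = 5.47·(2.066202 + 1.853750 + 3.876644) = 5.47·7.796596 = 42.647380 m
RSR: p² = 2 + d² − 2cos(α−β) + 2d(sin β − sin α) = 5.446108; p = √p² = 2.333690; φ = atan2(cos α − cos β, d − sin α + sin β) = 0.101915 rad; t = (α − φ) mod 2π = 3.986637 rad, q = (φ − β) mod 2π = 2.636887 rad → L = 5.47·(3.986637 + 2.333690 + 2.636887) = 5.47·8.957214 = 48.995962 m
LSR: p² = d² − 2 + 2cos(α−β) + 2d(sin α + sin β) = -1.536299 < 0 → infeasible
RSL: p² = d² − 2 + 2cos(α−β) − 2d(sin α + sin β) = 9.959927; p = √p² = 3.155935; φ = atan2(cos α + cos β, d − sin α − sin β) − atan2(2, p) = -0.950581 rad; t = (α − φ) mod 2π = 5.039133 rad, q = (β − φ) mod 2π = 4.698794 rad → L = 5.47·(5.039133 + 3.155935 + 4.698794) = 5.47·12.893863 = 70.529429 m
RLR: c = (6 − d² + 2cos(α−β) + 2d(sin α − sin β))/8 = 0.319237; p = 2π − arccos c = 5.037313 rad; φ = atan2(cos α − cos β, d − sin α + sin β) = 0.101915 rad; t = (α − φ + p/2) mod 2π = 0.222108 rad, q = (α − β − t + p) mod 2π = 5.155544 rad → L = 5.47·(0.222108 + 5.037313 + 5.155544) = 5.47·10.414965 = 56.969857 m
LRL: c = (6 − d² + 2cos(α−β) − 2d(sin α − sin β))/8 = 0.570451; p = 2π − arccos c = 5.319444 rad; φ = atan2(cos β − cos α, d + sin α − sin β) = -0.128431 rad; t = (φ − α + p/2) mod 2π = 4.725924 rad, q = (β − α − t + p) mod 2π = 0.253181 rad → L = 5.47·(4.725924 + 5.319444 + 0.253181) = 5.47·10.298550 = 56.333066 m
Shortest: LSL with L = 42.647380 m ≈ 42.6474 m
Convert LSL to answer units (arcs ×180/π): t = 2.066202·180/π = 118.3846°, p = ρ·p = 5.47·1.853750 = 10.1400 m, q = 3.876644·180/π = 222.1154°, L = 42.6474 m.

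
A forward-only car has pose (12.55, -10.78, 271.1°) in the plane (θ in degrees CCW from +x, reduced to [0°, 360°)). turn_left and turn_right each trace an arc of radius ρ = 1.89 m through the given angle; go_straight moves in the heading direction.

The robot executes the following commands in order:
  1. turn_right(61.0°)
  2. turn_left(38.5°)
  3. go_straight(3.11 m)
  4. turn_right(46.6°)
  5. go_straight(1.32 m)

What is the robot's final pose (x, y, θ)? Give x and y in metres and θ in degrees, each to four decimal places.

set_pose: (x, y, θ) = (12.5500, -10.7800, 271.1000°), ρ = 1.89
turn_right(61.0°): centre at ρ to the right, rotate −61.0° → (11.6082, -12.4514, 210.1000°)
turn_left(38.5°): centre at ρ to the left, rotate +38.5° → (10.7964, -13.3969, 248.6000°)
go_straight(3.11): x += 3.11·cos θ, y += 3.11·sin θ → (9.6616, -16.2925, 248.6000°)
turn_right(46.6°): centre at ρ to the right, rotate −46.6° → (8.6099, -17.3553, 202.0000°)
go_straight(1.32): x += 1.32·cos θ, y += 1.32·sin θ → (7.3860, -17.8498, 202.0000°)

(7.3860, -17.8498, 202.0000°)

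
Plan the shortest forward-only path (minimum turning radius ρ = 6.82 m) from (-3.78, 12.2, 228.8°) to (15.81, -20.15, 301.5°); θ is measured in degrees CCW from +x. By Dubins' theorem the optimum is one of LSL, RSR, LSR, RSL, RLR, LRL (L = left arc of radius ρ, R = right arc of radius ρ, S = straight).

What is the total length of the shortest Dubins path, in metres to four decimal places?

Let ψ = atan2(Δy, Δx) = atan2(-32.35, 19.59) = -58.8024° be the start→goal bearing.
Normalize: d = |goal − start| / ρ = 37.819183/6.82 = 5.545335, α = (θ_start − ψ) mod 360° = 287.6024° = 5.019609 rad, β = (θ_goal − ψ) mod 360° = 0.3024° = 0.005278 rad.
Common terms: sin α = -0.953178, cos α = 0.302410, sin β = 0.005278, cos β = 0.999986, cos(α−β) = 0.297375, d² = 30.750737. Work in radians in the unit-radius frame; every candidate has L = ρ·(t + p + q).
LSL: p² = 2 + d² − 2cos(α−β) + 2d(sin α − sin β) = 21.526070; p = √p² = 4.639620; φ = atan2(cos β − cos α, d + sin α − sin β) = 0.150924 rad; t = (φ − α) mod 2π = 1.414501 rad, q = (β − φ) mod 2π = 6.137539 rad → L = 6.82·(1.414501 + 4.639620 + 6.137539) = 6.82·12.191659 = 83.147116 m
RSR: p² = 2 + d² − 2cos(α−β) + 2d(sin β − sin α) = 42.785906; p = √p² = 6.541094; φ = atan2(cos α − cos β, d − sin α + sin β) = -0.106848 rad; t = (α − φ) mod 2π = 5.126457 rad, q = (φ − β) mod 2π = 6.171059 rad → L = 6.82·(5.126457 + 6.541094 + 6.171059) = 6.82·17.838610 = 121.659319 m
LSR: p² = d² − 2 + 2cos(α−β) + 2d(sin α + sin β) = 18.832641; p = √p² = 4.339659; φ = atan2(−cos α − cos β, d + sin α + sin β) − atan2(−2, p) = 0.155798 rad; t = (φ − α) mod 2π = 1.419375 rad, q = (φ − β) mod 2π = 0.150520 rad → L = 6.82·(1.419375 + 4.339659 + 0.150520) = 6.82·5.909554 = 40.303160 m
RSL: p² = d² − 2 + 2cos(α−β) − 2d(sin α + sin β) = 39.858333; p = √p² = 6.313346; φ = atan2(cos α + cos β, d − sin α − sin β) − atan2(2, p) = -0.108837 rad; t = (α − φ) mod 2π = 5.128446 rad, q = (β − φ) mod 2π = 0.114115 rad → L = 6.82·(5.128446 + 6.313346 + 0.114115) = 6.82·11.555907 = 78.811283 m
RLR: c = (6 − d² + 2cos(α−β) + 2d(sin α − sin β))/8 = -4.348238, |c| > 1 → infeasible
LRL: c = (6 − d² + 2cos(α−β) − 2d(sin α − sin β))/8 = -1.690759, |c| > 1 → infeasible
Shortest: LSR with L = 40.303160 m ≈ 40.3032 m

40.3032 m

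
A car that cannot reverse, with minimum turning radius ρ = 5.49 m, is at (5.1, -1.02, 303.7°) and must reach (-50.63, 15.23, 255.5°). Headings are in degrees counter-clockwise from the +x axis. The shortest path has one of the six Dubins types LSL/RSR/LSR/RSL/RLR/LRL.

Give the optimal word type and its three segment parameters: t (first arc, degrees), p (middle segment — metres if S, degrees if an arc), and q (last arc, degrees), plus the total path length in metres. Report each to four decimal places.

Let ψ = atan2(Δy, Δx) = atan2(16.25, -55.73) = 163.7441° be the start→goal bearing.
Normalize: d = |goal − start| / ρ = 58.050800/5.49 = 10.573916, α = (θ_start − ψ) mod 360° = 139.9559° = 2.442691 rad, β = (θ_goal − ψ) mod 360° = 91.7559° = 1.601442 rad.
Common terms: sin α = 0.643378, cos α = -0.765549, sin β = 0.999530, cos β = -0.030641, cos(α−β) = 0.666532, d² = 111.807705. Work in radians in the unit-radius frame; every candidate has L = ρ·(t + p + q).
LSL: p² = 2 + d² − 2cos(α−β) + 2d(sin α − sin β) = 104.942778; p = √p² = 10.244158; φ = atan2(cos β − cos α, d + sin α − sin β) = 0.071801 rad; t = (φ − α) mod 2π = 3.912296 rad, q = (β − φ) mod 2π = 1.529641 rad → L = 5.49·(3.912296 + 10.244158 + 1.529641) = 5.49·15.686095 = 86.116661 m
RSR: p² = 2 + d² − 2cos(α−β) + 2d(sin β − sin α) = 120.006502; p = √p² = 10.954748; φ = atan2(cos α − cos β, d − sin α + sin β) = -0.067136 rad; t = (α − φ) mod 2π = 2.509827 rad, q = (φ − β) mod 2π = 4.614607 rad → L = 5.49·(2.509827 + 10.954748 + 4.614607) = 5.49·18.079182 = 99.254709 m
LSR: p² = d² − 2 + 2cos(α−β) + 2d(sin α + sin β) = 145.884713; p = √p² = 12.078274; φ = atan2(−cos α − cos β, d + sin α + sin β) − atan2(−2, p) = 0.229177 rad; t = (φ − α) mod 2π = 4.069672 rad, q = (φ − β) mod 2π = 4.910921 rad → L = 5.49·(4.069672 + 12.078274 + 4.910921) = 5.49·21.058867 = 115.613179 m
RSL: p² = d² − 2 + 2cos(α−β) − 2d(sin α + sin β) = 76.396826; p = √p² = 8.740528; φ = atan2(cos α + cos β, d − sin α − sin β) − atan2(2, p) = -0.313860 rad; t = (α − φ) mod 2π = 2.756551 rad, q = (β − φ) mod 2π = 1.915302 rad → L = 5.49·(2.756551 + 8.740528 + 1.915302) = 5.49·13.412381 = 73.633973 m
RLR: c = (6 − d² + 2cos(α−β) + 2d(sin α − sin β))/8 = -14.000813, |c| > 1 → infeasible
LRL: c = (6 − d² + 2cos(α−β) − 2d(sin α − sin β))/8 = -12.117847, |c| > 1 → infeasible
Shortest: RSL with L = 73.633973 m ≈ 73.6340 m
Convert RSL to answer units (arcs ×180/π): t = 2.756551·180/π = 157.9387°, p = ρ·p = 5.49·8.740528 = 47.9855 m, q = 1.915302·180/π = 109.7387°, L = 73.6340 m.

RSL: t = 157.9387°, p = 47.9855 m, q = 109.7387°, L = 73.6340 m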